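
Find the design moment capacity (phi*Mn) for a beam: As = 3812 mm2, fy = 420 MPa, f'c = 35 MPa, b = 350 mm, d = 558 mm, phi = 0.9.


a = As * fy / (0.85 * f'c * b)
= 3812 * 420 / (0.85 * 35 * 350)
= 153.7613 mm
Mn = As * fy * (d - a/2) / 10^6
= 770.2913 kN-m
phi*Mn = 0.9 * 770.2913 = 693.26 kN-m

693.26


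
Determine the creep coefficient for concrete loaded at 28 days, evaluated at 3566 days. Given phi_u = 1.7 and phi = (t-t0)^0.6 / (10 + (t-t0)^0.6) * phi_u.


dt = 3566 - 28 = 3538
phi = 3538^0.6 / (10 + 3538^0.6) * 1.7
= 1.582

1.582


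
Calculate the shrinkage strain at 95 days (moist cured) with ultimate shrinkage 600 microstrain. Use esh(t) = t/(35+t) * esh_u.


esh(95) = 95 / (35 + 95) * 600
= 95 / 130 * 600
= 438.5 microstrain

438.5


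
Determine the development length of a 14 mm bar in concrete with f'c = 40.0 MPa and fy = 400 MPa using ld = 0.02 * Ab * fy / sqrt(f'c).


Ab = pi * 14^2 / 4 = 153.938 mm2
ld = 0.02 * 153.938 * 400 / sqrt(40.0)
= 194.7 mm

194.7


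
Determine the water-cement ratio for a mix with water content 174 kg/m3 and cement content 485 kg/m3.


w/c = water / cement
w/c = 174 / 485 = 0.359

0.359


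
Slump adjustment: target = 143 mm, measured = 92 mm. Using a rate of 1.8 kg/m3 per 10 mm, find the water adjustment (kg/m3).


Difference = 143 - 92 = 51 mm
Water adjustment = 51 * 1.8 / 10 = 9.2 kg/m3

9.2


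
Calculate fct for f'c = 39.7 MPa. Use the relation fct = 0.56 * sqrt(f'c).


fct = 0.56 * sqrt(39.7)
= 0.56 * 6.301
= 3.528 MPa

3.528


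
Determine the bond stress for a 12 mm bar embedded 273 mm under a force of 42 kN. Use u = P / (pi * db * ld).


u = P / (pi * db * ld)
= 42 * 1000 / (pi * 12 * 273)
= 4.081 MPa

4.081


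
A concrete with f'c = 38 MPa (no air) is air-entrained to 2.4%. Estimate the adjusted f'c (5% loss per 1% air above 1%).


Strength loss = (2.4 - 1) * 5 = 7.0%
f'c = 38 * (1 - 7.0/100)
= 35.34 MPa

35.34


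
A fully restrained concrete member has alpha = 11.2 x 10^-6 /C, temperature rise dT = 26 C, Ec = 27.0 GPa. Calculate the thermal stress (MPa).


sigma = alpha * dT * Ec
= 11.2e-6 * 26 * 27.0 * 1000
= 7.862 MPa

7.862


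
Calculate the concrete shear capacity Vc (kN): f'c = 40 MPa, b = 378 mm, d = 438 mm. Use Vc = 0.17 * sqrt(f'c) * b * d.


Vc = 0.17 * sqrt(40) * 378 * 438 / 1000
= 178.01 kN

178.01


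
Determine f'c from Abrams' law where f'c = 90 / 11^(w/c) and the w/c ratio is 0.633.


f'c = 90 / 11^0.633
= 90 / 4.562
= 19.73 MPa

19.73


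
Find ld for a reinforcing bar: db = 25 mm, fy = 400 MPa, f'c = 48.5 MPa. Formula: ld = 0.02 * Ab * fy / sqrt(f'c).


Ab = pi * 25^2 / 4 = 490.874 mm2
ld = 0.02 * 490.874 * 400 / sqrt(48.5)
= 563.9 mm

563.9


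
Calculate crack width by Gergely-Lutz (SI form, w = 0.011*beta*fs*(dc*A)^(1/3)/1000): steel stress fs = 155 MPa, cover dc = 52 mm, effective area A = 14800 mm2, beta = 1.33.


w = 0.011 * beta * fs * (dc * A)^(1/3) / 1000
= 0.011 * 1.33 * 155 * (52 * 14800)^(1/3) / 1000
= 0.208 mm

0.208


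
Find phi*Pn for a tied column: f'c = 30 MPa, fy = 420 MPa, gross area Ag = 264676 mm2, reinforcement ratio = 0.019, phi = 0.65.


Ast = rho * Ag = 0.019 * 264676 = 5028.844 mm2
phi*Pn = 0.65 * 0.80 * (0.85 * 30 * (264676 - 5028.844) + 420 * 5028.844) / 1000
= 4541.22 kN

4541.22


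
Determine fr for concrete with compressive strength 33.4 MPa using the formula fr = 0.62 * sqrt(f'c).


fr = 0.62 * sqrt(33.4)
= 3.583 MPa

3.583


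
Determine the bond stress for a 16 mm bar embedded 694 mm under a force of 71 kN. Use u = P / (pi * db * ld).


u = P / (pi * db * ld)
= 71 * 1000 / (pi * 16 * 694)
= 2.035 MPa

2.035


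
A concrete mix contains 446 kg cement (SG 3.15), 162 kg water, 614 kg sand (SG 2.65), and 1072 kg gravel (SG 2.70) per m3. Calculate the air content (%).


Vol cement = 446 / (3.15 * 1000) = 0.141587 m3
Vol water = 162 / 1000 = 0.162 m3
Vol sand = 614 / (2.65 * 1000) = 0.231698 m3
Vol gravel = 1072 / (2.70 * 1000) = 0.397037 m3
Total solid + water volume = 0.932322 m3
Air = (1 - 0.932322) * 100 = 6.77%

6.77


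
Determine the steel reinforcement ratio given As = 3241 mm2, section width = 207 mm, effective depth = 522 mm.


rho = As / (b * d)
= 3241 / (207 * 522)
= 0.03

0.03


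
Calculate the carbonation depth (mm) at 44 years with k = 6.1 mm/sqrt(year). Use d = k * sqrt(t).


depth = k * sqrt(t)
= 6.1 * sqrt(44)
= 40.46 mm

40.46


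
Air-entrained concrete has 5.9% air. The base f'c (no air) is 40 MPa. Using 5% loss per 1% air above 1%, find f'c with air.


Strength loss = (5.9 - 1) * 5 = 24.5%
f'c = 40 * (1 - 24.5/100)
= 30.2 MPa

30.2


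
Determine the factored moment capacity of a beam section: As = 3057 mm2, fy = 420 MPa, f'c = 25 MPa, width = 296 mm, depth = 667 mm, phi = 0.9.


a = As * fy / (0.85 * f'c * b)
= 3057 * 420 / (0.85 * 25 * 296)
= 204.124 mm
Mn = As * fy * (d - a/2) / 10^6
= 725.3465 kN-m
phi*Mn = 0.9 * 725.3465 = 652.81 kN-m

652.81


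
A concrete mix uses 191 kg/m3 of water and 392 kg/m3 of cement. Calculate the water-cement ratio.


w/c = water / cement
w/c = 191 / 392 = 0.487

0.487


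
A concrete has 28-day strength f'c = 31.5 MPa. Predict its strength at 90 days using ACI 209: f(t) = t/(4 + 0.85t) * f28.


f(90) = 90 / (4 + 0.85 * 90) * 31.5
= 90 / 80.5 * 31.5
= 35.22 MPa

35.22


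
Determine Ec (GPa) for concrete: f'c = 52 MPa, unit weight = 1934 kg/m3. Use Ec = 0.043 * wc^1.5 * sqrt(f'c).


Ec = 0.043 * 1934^1.5 * sqrt(52) / 1000
= 26.37 GPa

26.37


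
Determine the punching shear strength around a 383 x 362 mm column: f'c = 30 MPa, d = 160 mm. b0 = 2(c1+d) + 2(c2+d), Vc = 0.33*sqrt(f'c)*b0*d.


b0 = 2*(383 + 160) + 2*(362 + 160) = 2130 mm
Vc = 0.33 * sqrt(30) * 2130 * 160 / 1000
= 615.99 kN

615.99


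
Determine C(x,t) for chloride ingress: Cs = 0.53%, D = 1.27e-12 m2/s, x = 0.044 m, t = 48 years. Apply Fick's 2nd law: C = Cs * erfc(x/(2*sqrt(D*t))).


t_seconds = 48 * 365.25 * 24 * 3600 = 1514764800.0 s
arg = 0.044 / (2 * sqrt(1.27e-12 * 1514764800.0))
= 0.5016
erfc(0.5016) = 0.4781
C = 0.53 * 0.4781 = 0.2534%

0.2534


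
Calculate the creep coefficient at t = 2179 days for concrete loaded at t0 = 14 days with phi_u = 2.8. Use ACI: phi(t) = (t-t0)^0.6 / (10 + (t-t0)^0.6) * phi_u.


dt = 2179 - 14 = 2165
phi = 2165^0.6 / (10 + 2165^0.6) * 2.8
= 2.546

2.546


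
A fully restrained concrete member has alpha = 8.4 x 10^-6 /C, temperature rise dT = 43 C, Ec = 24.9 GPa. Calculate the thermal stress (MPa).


sigma = alpha * dT * Ec
= 8.4e-6 * 43 * 24.9 * 1000
= 8.994 MPa

8.994


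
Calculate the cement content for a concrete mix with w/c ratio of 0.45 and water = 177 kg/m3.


Cement = water / (w/c)
= 177 / 0.45
= 393.3 kg/m3

393.3


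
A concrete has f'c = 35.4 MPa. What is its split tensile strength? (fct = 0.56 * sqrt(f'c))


fct = 0.56 * sqrt(35.4)
= 0.56 * 5.95
= 3.332 MPa

3.332


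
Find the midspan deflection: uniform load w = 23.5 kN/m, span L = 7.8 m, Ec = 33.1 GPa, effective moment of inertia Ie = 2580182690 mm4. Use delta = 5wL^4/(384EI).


Convert: L = 7.8 m = 7800 mm, Ec = 33.1 GPa = 33100 MPa
delta = 5 * 23.5 * 7800^4 / (384 * 33100 * 2580182690)
= 13.26 mm

13.26


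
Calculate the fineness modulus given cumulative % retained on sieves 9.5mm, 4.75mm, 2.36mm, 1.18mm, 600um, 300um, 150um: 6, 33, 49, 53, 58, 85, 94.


FM = sum(cumulative % retained) / 100
= 378 / 100
= 3.78

3.78


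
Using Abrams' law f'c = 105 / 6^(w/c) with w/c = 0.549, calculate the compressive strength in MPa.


f'c = 105 / 6^0.549
= 105 / 2.674
= 39.26 MPa

39.26


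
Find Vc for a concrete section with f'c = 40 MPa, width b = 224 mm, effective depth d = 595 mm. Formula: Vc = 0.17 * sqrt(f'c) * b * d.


Vc = 0.17 * sqrt(40) * 224 * 595 / 1000
= 143.3 kN

143.3


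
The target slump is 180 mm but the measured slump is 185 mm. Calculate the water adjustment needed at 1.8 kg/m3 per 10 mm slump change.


Difference = 180 - 185 = -5 mm
Water adjustment = -5 * 1.8 / 10 = -0.9 kg/m3

-0.9


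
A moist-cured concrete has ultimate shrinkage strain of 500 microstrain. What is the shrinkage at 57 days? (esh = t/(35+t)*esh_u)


esh(57) = 57 / (35 + 57) * 500
= 57 / 92 * 500
= 309.8 microstrain

309.8


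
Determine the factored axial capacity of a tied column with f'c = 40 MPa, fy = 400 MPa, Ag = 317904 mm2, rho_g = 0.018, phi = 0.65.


Ast = rho * Ag = 0.018 * 317904 = 5722.272 mm2
phi*Pn = 0.65 * 0.80 * (0.85 * 40 * (317904 - 5722.272) + 400 * 5722.272) / 1000
= 6709.61 kN

6709.61


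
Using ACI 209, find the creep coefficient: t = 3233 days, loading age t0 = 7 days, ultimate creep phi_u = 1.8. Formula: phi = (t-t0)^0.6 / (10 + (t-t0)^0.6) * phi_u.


dt = 3233 - 7 = 3226
phi = 3226^0.6 / (10 + 3226^0.6) * 1.8
= 1.669

1.669


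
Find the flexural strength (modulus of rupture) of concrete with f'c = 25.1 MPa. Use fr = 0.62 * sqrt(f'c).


fr = 0.62 * sqrt(25.1)
= 3.106 MPa

3.106


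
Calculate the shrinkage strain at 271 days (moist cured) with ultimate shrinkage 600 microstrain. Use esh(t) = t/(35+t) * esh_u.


esh(271) = 271 / (35 + 271) * 600
= 271 / 306 * 600
= 531.4 microstrain

531.4


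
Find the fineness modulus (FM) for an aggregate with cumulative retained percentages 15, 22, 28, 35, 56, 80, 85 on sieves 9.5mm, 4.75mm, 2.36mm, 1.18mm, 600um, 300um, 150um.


FM = sum(cumulative % retained) / 100
= 321 / 100
= 3.21

3.21


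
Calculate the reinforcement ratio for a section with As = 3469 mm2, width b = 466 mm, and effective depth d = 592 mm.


rho = As / (b * d)
= 3469 / (466 * 592)
= 0.0126

0.0126


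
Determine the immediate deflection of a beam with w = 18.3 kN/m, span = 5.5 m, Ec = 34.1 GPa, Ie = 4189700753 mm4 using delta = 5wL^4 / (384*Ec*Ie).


Convert: L = 5.5 m = 5500 mm, Ec = 34.1 GPa = 34100 MPa
delta = 5 * 18.3 * 5500^4 / (384 * 34100 * 4189700753)
= 1.53 mm

1.53


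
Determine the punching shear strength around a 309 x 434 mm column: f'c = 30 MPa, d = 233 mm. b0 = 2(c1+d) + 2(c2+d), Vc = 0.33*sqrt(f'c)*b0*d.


b0 = 2*(309 + 233) + 2*(434 + 233) = 2418 mm
Vc = 0.33 * sqrt(30) * 2418 * 233 / 1000
= 1018.33 kN

1018.33


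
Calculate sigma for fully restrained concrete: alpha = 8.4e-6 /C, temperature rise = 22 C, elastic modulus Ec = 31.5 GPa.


sigma = alpha * dT * Ec
= 8.4e-6 * 22 * 31.5 * 1000
= 5.821 MPa

5.821


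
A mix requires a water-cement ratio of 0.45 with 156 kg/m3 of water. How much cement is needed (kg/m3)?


Cement = water / (w/c)
= 156 / 0.45
= 346.7 kg/m3

346.7


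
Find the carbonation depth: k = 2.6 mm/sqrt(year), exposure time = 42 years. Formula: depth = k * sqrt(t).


depth = k * sqrt(t)
= 2.6 * sqrt(42)
= 16.85 mm

16.85


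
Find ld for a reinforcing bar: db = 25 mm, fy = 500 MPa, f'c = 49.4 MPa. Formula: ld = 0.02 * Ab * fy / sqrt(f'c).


Ab = pi * 25^2 / 4 = 490.874 mm2
ld = 0.02 * 490.874 * 500 / sqrt(49.4)
= 698.4 mm

698.4


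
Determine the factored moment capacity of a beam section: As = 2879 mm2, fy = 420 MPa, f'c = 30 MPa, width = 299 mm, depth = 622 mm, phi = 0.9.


a = As * fy / (0.85 * f'c * b)
= 2879 * 420 / (0.85 * 30 * 299)
= 158.5914 mm
Mn = As * fy * (d - a/2) / 10^6
= 656.2272 kN-m
phi*Mn = 0.9 * 656.2272 = 590.6 kN-m

590.6


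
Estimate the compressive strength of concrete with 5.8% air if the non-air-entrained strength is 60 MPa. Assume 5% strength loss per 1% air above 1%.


Strength loss = (5.8 - 1) * 5 = 24.0%
f'c = 60 * (1 - 24.0/100)
= 45.6 MPa

45.6


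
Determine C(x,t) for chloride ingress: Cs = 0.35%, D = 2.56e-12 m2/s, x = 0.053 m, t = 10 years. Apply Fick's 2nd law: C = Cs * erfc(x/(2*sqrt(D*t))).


t_seconds = 10 * 365.25 * 24 * 3600 = 315576000.0 s
arg = 0.053 / (2 * sqrt(2.56e-12 * 315576000.0))
= 0.9323
erfc(0.9323) = 0.1873
C = 0.35 * 0.1873 = 0.0656%

0.0656


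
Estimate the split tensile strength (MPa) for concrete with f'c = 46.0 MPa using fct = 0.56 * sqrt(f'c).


fct = 0.56 * sqrt(46.0)
= 0.56 * 6.782
= 3.798 MPa

3.798


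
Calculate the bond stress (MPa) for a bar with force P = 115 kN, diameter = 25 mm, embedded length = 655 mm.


u = P / (pi * db * ld)
= 115 * 1000 / (pi * 25 * 655)
= 2.235 MPa

2.235


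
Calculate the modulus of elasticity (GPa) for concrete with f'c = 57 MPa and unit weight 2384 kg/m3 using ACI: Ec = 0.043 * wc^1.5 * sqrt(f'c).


Ec = 0.043 * 2384^1.5 * sqrt(57) / 1000
= 37.79 GPa

37.79


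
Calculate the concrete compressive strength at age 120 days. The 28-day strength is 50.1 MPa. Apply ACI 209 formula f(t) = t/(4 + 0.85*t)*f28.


f(120) = 120 / (4 + 0.85 * 120) * 50.1
= 120 / 106.0 * 50.1
= 56.72 MPa

56.72


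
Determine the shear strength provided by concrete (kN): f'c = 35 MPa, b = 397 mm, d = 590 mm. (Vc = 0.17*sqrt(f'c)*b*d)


Vc = 0.17 * sqrt(35) * 397 * 590 / 1000
= 235.57 kN

235.57


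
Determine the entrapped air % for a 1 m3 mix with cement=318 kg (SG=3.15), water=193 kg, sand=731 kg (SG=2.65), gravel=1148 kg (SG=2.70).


Vol cement = 318 / (3.15 * 1000) = 0.100952 m3
Vol water = 193 / 1000 = 0.193 m3
Vol sand = 731 / (2.65 * 1000) = 0.275849 m3
Vol gravel = 1148 / (2.70 * 1000) = 0.425185 m3
Total solid + water volume = 0.994987 m3
Air = (1 - 0.994987) * 100 = 0.5%

0.5


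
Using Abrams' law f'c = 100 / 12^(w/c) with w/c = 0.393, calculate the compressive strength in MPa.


f'c = 100 / 12^0.393
= 100 / 2.655
= 37.66 MPa

37.66


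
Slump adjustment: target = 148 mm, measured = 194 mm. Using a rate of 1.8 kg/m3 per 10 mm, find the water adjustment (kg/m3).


Difference = 148 - 194 = -46 mm
Water adjustment = -46 * 1.8 / 10 = -8.3 kg/m3

-8.3


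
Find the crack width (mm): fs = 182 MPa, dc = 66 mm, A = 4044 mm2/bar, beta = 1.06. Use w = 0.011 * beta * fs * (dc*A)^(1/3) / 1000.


w = 0.011 * beta * fs * (dc * A)^(1/3) / 1000
= 0.011 * 1.06 * 182 * (66 * 4044)^(1/3) / 1000
= 0.137 mm

0.137


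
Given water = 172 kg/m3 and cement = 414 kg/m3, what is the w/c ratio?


w/c = water / cement
w/c = 172 / 414 = 0.415

0.415


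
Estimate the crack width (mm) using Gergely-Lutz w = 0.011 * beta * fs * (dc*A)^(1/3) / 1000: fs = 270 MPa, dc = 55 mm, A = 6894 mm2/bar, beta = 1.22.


w = 0.011 * beta * fs * (dc * A)^(1/3) / 1000
= 0.011 * 1.22 * 270 * (55 * 6894)^(1/3) / 1000
= 0.262 mm

0.262


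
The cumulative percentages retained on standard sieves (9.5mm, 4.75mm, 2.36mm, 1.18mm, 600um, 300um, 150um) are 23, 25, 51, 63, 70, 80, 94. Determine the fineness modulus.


FM = sum(cumulative % retained) / 100
= 406 / 100
= 4.06

4.06


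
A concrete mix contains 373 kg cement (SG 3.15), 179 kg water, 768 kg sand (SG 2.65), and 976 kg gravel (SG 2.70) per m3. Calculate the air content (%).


Vol cement = 373 / (3.15 * 1000) = 0.118413 m3
Vol water = 179 / 1000 = 0.179 m3
Vol sand = 768 / (2.65 * 1000) = 0.289811 m3
Vol gravel = 976 / (2.70 * 1000) = 0.361481 m3
Total solid + water volume = 0.948706 m3
Air = (1 - 0.948706) * 100 = 5.13%

5.13


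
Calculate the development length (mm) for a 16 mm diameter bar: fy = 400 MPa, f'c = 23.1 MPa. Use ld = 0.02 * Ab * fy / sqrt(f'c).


Ab = pi * 16^2 / 4 = 201.062 mm2
ld = 0.02 * 201.062 * 400 / sqrt(23.1)
= 334.7 mm

334.7


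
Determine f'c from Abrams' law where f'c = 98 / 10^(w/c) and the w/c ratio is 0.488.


f'c = 98 / 10^0.488
= 98 / 3.076
= 31.86 MPa

31.86


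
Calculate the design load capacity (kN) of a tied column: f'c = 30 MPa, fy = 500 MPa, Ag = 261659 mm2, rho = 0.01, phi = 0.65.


Ast = rho * Ag = 0.01 * 261659 = 2616.59 mm2
phi*Pn = 0.65 * 0.80 * (0.85 * 30 * (261659 - 2616.59) + 500 * 2616.59) / 1000
= 4115.22 kN

4115.22


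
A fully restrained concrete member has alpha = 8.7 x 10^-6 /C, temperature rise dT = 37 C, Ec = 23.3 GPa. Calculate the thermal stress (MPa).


sigma = alpha * dT * Ec
= 8.7e-6 * 37 * 23.3 * 1000
= 7.5 MPa

7.5


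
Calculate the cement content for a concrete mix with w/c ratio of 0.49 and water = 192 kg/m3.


Cement = water / (w/c)
= 192 / 0.49
= 391.8 kg/m3

391.8


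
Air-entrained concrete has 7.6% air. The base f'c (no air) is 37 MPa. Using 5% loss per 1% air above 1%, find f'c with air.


Strength loss = (7.6 - 1) * 5 = 33.0%
f'c = 37 * (1 - 33.0/100)
= 24.79 MPa

24.79


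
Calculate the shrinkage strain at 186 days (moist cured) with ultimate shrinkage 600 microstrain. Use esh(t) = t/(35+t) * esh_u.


esh(186) = 186 / (35 + 186) * 600
= 186 / 221 * 600
= 505.0 microstrain

505.0


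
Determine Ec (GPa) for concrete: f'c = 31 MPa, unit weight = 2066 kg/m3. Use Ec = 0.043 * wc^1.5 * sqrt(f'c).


Ec = 0.043 * 2066^1.5 * sqrt(31) / 1000
= 22.48 GPa

22.48


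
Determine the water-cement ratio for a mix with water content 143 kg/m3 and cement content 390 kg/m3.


w/c = water / cement
w/c = 143 / 390 = 0.367

0.367


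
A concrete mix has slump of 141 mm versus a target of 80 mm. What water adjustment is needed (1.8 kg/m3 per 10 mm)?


Difference = 80 - 141 = -61 mm
Water adjustment = -61 * 1.8 / 10 = -11.0 kg/m3

-11.0


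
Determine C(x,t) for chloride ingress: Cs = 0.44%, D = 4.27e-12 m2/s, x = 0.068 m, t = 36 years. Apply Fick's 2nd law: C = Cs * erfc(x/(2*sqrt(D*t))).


t_seconds = 36 * 365.25 * 24 * 3600 = 1136073600.0 s
arg = 0.068 / (2 * sqrt(4.27e-12 * 1136073600.0))
= 0.4882
erfc(0.4882) = 0.49
C = 0.44 * 0.49 = 0.2156%

0.2156


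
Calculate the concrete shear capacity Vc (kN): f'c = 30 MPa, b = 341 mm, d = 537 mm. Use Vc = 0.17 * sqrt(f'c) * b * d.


Vc = 0.17 * sqrt(30) * 341 * 537 / 1000
= 170.51 kN

170.51


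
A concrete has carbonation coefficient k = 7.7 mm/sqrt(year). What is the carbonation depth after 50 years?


depth = k * sqrt(t)
= 7.7 * sqrt(50)
= 54.45 mm

54.45


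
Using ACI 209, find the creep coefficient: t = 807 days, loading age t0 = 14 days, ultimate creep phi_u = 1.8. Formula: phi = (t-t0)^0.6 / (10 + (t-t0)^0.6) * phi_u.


dt = 807 - 14 = 793
phi = 793^0.6 / (10 + 793^0.6) * 1.8
= 1.523

1.523


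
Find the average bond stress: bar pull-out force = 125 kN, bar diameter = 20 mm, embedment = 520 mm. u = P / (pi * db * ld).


u = P / (pi * db * ld)
= 125 * 1000 / (pi * 20 * 520)
= 3.826 MPa

3.826


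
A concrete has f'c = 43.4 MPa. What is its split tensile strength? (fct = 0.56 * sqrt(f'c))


fct = 0.56 * sqrt(43.4)
= 0.56 * 6.588
= 3.689 MPa

3.689


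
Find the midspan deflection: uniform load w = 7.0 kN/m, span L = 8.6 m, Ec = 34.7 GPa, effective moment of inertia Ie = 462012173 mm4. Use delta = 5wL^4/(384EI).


Convert: L = 8.6 m = 8600 mm, Ec = 34.7 GPa = 34700 MPa
delta = 5 * 7.0 * 8600^4 / (384 * 34700 * 462012173)
= 31.1 mm

31.1


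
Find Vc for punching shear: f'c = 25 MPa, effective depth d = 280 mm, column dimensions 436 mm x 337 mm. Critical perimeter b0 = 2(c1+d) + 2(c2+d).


b0 = 2*(436 + 280) + 2*(337 + 280) = 2666 mm
Vc = 0.33 * sqrt(25) * 2666 * 280 / 1000
= 1231.69 kN

1231.69


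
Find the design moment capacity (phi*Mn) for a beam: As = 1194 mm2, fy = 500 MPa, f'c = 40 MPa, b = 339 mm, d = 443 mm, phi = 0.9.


a = As * fy / (0.85 * f'c * b)
= 1194 * 500 / (0.85 * 40 * 339)
= 51.7959 mm
Mn = As * fy * (d - a/2) / 10^6
= 249.0099 kN-m
phi*Mn = 0.9 * 249.0099 = 224.11 kN-m

224.11


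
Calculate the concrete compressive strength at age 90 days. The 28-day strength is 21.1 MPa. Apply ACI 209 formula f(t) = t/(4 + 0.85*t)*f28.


f(90) = 90 / (4 + 0.85 * 90) * 21.1
= 90 / 80.5 * 21.1
= 23.59 MPa

23.59


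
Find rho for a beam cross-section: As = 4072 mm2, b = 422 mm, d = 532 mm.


rho = As / (b * d)
= 4072 / (422 * 532)
= 0.0181

0.0181


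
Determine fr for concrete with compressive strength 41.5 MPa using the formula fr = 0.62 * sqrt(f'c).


fr = 0.62 * sqrt(41.5)
= 3.994 MPa

3.994


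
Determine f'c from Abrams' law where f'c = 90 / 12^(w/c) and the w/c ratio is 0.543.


f'c = 90 / 12^0.543
= 90 / 3.855
= 23.35 MPa

23.35


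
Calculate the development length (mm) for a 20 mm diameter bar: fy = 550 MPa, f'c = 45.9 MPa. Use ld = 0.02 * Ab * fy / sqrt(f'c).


Ab = pi * 20^2 / 4 = 314.159 mm2
ld = 0.02 * 314.159 * 550 / sqrt(45.9)
= 510.1 mm

510.1


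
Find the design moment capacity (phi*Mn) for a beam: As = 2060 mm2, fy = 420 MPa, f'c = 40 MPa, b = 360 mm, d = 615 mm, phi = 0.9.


a = As * fy / (0.85 * f'c * b)
= 2060 * 420 / (0.85 * 40 * 360)
= 70.6863 mm
Mn = As * fy * (d - a/2) / 10^6
= 501.5191 kN-m
phi*Mn = 0.9 * 501.5191 = 451.37 kN-m

451.37


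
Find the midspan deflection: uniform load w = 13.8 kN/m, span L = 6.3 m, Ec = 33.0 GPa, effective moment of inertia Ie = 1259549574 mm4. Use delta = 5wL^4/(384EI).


Convert: L = 6.3 m = 6300 mm, Ec = 33.0 GPa = 33000 MPa
delta = 5 * 13.8 * 6300^4 / (384 * 33000 * 1259549574)
= 6.81 mm

6.81


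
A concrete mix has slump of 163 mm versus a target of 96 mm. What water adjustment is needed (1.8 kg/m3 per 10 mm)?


Difference = 96 - 163 = -67 mm
Water adjustment = -67 * 1.8 / 10 = -12.1 kg/m3

-12.1


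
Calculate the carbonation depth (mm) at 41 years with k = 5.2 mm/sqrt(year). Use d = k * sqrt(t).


depth = k * sqrt(t)
= 5.2 * sqrt(41)
= 33.3 mm

33.3


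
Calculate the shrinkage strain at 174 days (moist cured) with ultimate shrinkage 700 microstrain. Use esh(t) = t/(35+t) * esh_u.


esh(174) = 174 / (35 + 174) * 700
= 174 / 209 * 700
= 582.8 microstrain

582.8


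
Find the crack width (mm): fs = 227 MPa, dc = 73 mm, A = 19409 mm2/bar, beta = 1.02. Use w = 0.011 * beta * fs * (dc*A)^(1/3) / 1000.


w = 0.011 * beta * fs * (dc * A)^(1/3) / 1000
= 0.011 * 1.02 * 227 * (73 * 19409)^(1/3) / 1000
= 0.286 mm

0.286


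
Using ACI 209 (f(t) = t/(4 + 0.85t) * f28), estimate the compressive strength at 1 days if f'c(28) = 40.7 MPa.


f(1) = 1 / (4 + 0.85 * 1) * 40.7
= 1 / 4.85 * 40.7
= 8.39 MPa

8.39


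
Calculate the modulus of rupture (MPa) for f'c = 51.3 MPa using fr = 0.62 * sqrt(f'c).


fr = 0.62 * sqrt(51.3)
= 4.441 MPa

4.441


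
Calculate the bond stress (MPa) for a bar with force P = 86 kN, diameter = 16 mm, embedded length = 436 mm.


u = P / (pi * db * ld)
= 86 * 1000 / (pi * 16 * 436)
= 3.924 MPa

3.924


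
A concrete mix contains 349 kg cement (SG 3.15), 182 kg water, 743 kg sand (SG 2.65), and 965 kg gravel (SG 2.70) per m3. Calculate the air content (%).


Vol cement = 349 / (3.15 * 1000) = 0.110794 m3
Vol water = 182 / 1000 = 0.182 m3
Vol sand = 743 / (2.65 * 1000) = 0.280377 m3
Vol gravel = 965 / (2.70 * 1000) = 0.357407 m3
Total solid + water volume = 0.930578 m3
Air = (1 - 0.930578) * 100 = 6.94%

6.94


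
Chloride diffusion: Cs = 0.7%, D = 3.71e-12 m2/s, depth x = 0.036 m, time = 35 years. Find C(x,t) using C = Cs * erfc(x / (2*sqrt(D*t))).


t_seconds = 35 * 365.25 * 24 * 3600 = 1104516000.0 s
arg = 0.036 / (2 * sqrt(3.71e-12 * 1104516000.0))
= 0.2812
erfc(0.2812) = 0.6909
C = 0.7 * 0.6909 = 0.4836%

0.4836


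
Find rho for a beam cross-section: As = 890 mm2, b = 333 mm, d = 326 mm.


rho = As / (b * d)
= 890 / (333 * 326)
= 0.0082

0.0082


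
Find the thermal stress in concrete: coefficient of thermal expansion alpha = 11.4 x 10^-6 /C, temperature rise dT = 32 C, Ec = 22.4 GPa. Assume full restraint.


sigma = alpha * dT * Ec
= 11.4e-6 * 32 * 22.4 * 1000
= 8.172 MPa

8.172


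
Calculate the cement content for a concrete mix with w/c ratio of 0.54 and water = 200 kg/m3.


Cement = water / (w/c)
= 200 / 0.54
= 370.4 kg/m3

370.4


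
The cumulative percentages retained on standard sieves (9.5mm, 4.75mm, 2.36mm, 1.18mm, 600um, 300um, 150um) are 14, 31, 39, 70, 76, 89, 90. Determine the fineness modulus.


FM = sum(cumulative % retained) / 100
= 409 / 100
= 4.09

4.09


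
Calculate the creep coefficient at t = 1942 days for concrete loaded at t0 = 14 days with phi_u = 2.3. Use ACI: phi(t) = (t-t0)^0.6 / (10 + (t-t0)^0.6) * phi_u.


dt = 1942 - 14 = 1928
phi = 1928^0.6 / (10 + 1928^0.6) * 2.3
= 2.078

2.078


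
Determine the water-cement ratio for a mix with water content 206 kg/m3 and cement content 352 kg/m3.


w/c = water / cement
w/c = 206 / 352 = 0.585

0.585


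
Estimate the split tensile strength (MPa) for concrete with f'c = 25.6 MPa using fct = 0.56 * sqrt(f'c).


fct = 0.56 * sqrt(25.6)
= 0.56 * 5.06
= 2.833 MPa

2.833


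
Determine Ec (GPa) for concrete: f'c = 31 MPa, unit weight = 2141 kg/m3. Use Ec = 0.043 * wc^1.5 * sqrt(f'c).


Ec = 0.043 * 2141^1.5 * sqrt(31) / 1000
= 23.72 GPa

23.72


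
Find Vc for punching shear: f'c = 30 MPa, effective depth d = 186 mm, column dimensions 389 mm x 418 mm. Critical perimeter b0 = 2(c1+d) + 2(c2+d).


b0 = 2*(389 + 186) + 2*(418 + 186) = 2358 mm
Vc = 0.33 * sqrt(30) * 2358 * 186 / 1000
= 792.74 kN

792.74


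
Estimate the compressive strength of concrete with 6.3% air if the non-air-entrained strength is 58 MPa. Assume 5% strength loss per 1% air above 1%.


Strength loss = (6.3 - 1) * 5 = 26.5%
f'c = 58 * (1 - 26.5/100)
= 42.63 MPa

42.63


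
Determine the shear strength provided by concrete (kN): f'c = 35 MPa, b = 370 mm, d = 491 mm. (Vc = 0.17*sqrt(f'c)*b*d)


Vc = 0.17 * sqrt(35) * 370 * 491 / 1000
= 182.71 kN

182.71


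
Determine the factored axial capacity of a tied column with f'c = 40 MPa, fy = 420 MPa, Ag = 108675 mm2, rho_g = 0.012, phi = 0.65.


Ast = rho * Ag = 0.012 * 108675 = 1304.1 mm2
phi*Pn = 0.65 * 0.80 * (0.85 * 40 * (108675 - 1304.1) + 420 * 1304.1) / 1000
= 2183.13 kN

2183.13


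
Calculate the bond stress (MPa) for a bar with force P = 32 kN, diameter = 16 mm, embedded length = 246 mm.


u = P / (pi * db * ld)
= 32 * 1000 / (pi * 16 * 246)
= 2.588 MPa

2.588


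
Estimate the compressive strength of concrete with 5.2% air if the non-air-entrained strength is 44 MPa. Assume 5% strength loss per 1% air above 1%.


Strength loss = (5.2 - 1) * 5 = 21.0%
f'c = 44 * (1 - 21.0/100)
= 34.76 MPa

34.76


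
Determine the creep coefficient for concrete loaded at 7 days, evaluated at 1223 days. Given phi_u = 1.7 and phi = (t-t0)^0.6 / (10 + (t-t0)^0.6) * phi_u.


dt = 1223 - 7 = 1216
phi = 1216^0.6 / (10 + 1216^0.6) * 1.7
= 1.49

1.49


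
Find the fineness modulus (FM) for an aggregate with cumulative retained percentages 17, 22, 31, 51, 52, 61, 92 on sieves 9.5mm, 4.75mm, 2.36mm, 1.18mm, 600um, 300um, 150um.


FM = sum(cumulative % retained) / 100
= 326 / 100
= 3.26

3.26


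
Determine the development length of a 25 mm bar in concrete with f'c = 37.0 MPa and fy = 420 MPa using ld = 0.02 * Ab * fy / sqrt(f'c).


Ab = pi * 25^2 / 4 = 490.874 mm2
ld = 0.02 * 490.874 * 420 / sqrt(37.0)
= 677.9 mm

677.9


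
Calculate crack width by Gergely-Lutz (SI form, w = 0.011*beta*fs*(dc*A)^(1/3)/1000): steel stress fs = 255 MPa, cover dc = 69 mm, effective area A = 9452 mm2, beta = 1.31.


w = 0.011 * beta * fs * (dc * A)^(1/3) / 1000
= 0.011 * 1.31 * 255 * (69 * 9452)^(1/3) / 1000
= 0.319 mm

0.319


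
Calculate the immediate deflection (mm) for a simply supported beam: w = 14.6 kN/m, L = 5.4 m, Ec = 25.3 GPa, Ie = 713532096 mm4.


Convert: L = 5.4 m = 5400 mm, Ec = 25.3 GPa = 25300 MPa
delta = 5 * 14.6 * 5400^4 / (384 * 25300 * 713532096)
= 8.95 mm

8.95


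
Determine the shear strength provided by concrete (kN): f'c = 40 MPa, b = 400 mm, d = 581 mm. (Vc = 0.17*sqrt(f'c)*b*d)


Vc = 0.17 * sqrt(40) * 400 * 581 / 1000
= 249.87 kN

249.87


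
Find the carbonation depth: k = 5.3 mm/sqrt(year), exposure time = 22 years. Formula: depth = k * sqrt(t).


depth = k * sqrt(t)
= 5.3 * sqrt(22)
= 24.86 mm

24.86


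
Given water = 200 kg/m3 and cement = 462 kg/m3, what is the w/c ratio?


w/c = water / cement
w/c = 200 / 462 = 0.433

0.433


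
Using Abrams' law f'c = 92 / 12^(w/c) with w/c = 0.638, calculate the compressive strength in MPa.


f'c = 92 / 12^0.638
= 92 / 4.881
= 18.85 MPa

18.85


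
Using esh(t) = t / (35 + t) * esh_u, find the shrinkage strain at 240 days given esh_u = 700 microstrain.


esh(240) = 240 / (35 + 240) * 700
= 240 / 275 * 700
= 610.9 microstrain

610.9


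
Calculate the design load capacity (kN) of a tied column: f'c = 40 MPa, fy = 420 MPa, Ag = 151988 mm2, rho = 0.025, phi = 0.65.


Ast = rho * Ag = 0.025 * 151988 = 3799.7 mm2
phi*Pn = 0.65 * 0.80 * (0.85 * 40 * (151988 - 3799.7) + 420 * 3799.7) / 1000
= 3449.82 kN

3449.82


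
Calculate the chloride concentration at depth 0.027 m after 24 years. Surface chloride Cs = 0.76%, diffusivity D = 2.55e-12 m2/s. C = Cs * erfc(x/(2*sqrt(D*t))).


t_seconds = 24 * 365.25 * 24 * 3600 = 757382400.0 s
arg = 0.027 / (2 * sqrt(2.55e-12 * 757382400.0))
= 0.3072
erfc(0.3072) = 0.664
C = 0.76 * 0.664 = 0.5046%

0.5046


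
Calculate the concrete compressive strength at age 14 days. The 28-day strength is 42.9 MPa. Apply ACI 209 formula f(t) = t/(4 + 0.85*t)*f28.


f(14) = 14 / (4 + 0.85 * 14) * 42.9
= 14 / 15.9 * 42.9
= 37.77 MPa

37.77


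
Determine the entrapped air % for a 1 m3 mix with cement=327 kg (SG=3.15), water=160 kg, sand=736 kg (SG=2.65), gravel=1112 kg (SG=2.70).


Vol cement = 327 / (3.15 * 1000) = 0.10381 m3
Vol water = 160 / 1000 = 0.16 m3
Vol sand = 736 / (2.65 * 1000) = 0.277736 m3
Vol gravel = 1112 / (2.70 * 1000) = 0.411852 m3
Total solid + water volume = 0.953397 m3
Air = (1 - 0.953397) * 100 = 4.66%

4.66


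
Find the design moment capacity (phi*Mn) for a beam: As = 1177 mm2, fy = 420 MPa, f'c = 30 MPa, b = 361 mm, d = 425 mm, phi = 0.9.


a = As * fy / (0.85 * f'c * b)
= 1177 * 420 / (0.85 * 30 * 361)
= 53.7005 mm
Mn = As * fy * (d - a/2) / 10^6
= 196.8213 kN-m
phi*Mn = 0.9 * 196.8213 = 177.14 kN-m

177.14


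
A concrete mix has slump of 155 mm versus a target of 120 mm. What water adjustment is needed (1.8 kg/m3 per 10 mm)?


Difference = 120 - 155 = -35 mm
Water adjustment = -35 * 1.8 / 10 = -6.3 kg/m3

-6.3


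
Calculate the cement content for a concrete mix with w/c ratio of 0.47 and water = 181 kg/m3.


Cement = water / (w/c)
= 181 / 0.47
= 385.1 kg/m3

385.1


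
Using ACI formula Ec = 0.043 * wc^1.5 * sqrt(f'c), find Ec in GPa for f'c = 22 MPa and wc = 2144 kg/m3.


Ec = 0.043 * 2144^1.5 * sqrt(22) / 1000
= 20.02 GPa

20.02


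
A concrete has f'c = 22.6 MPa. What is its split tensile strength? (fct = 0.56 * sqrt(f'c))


fct = 0.56 * sqrt(22.6)
= 0.56 * 4.754
= 2.662 MPa

2.662


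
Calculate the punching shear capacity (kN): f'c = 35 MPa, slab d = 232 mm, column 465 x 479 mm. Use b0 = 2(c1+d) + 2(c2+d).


b0 = 2*(465 + 232) + 2*(479 + 232) = 2816 mm
Vc = 0.33 * sqrt(35) * 2816 * 232 / 1000
= 1275.47 kN

1275.47


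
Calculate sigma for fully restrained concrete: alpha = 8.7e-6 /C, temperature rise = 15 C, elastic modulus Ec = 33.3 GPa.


sigma = alpha * dT * Ec
= 8.7e-6 * 15 * 33.3 * 1000
= 4.346 MPa

4.346


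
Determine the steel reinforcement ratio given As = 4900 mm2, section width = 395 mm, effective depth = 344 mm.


rho = As / (b * d)
= 4900 / (395 * 344)
= 0.0361

0.0361


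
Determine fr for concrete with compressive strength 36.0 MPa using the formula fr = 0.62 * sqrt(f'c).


fr = 0.62 * sqrt(36.0)
= 3.72 MPa

3.72


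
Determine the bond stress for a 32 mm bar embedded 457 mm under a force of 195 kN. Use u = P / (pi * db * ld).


u = P / (pi * db * ld)
= 195 * 1000 / (pi * 32 * 457)
= 4.244 MPa

4.244


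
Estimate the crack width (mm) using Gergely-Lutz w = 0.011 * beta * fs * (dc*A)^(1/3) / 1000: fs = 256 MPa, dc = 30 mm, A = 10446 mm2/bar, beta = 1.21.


w = 0.011 * beta * fs * (dc * A)^(1/3) / 1000
= 0.011 * 1.21 * 256 * (30 * 10446)^(1/3) / 1000
= 0.231 mm

0.231


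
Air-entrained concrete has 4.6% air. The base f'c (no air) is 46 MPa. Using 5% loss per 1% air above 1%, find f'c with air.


Strength loss = (4.6 - 1) * 5 = 18.0%
f'c = 46 * (1 - 18.0/100)
= 37.72 MPa

37.72


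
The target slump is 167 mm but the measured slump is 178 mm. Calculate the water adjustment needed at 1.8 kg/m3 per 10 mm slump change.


Difference = 167 - 178 = -11 mm
Water adjustment = -11 * 1.8 / 10 = -2.0 kg/m3

-2.0


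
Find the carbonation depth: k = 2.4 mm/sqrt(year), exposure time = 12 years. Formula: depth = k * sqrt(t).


depth = k * sqrt(t)
= 2.4 * sqrt(12)
= 8.31 mm

8.31


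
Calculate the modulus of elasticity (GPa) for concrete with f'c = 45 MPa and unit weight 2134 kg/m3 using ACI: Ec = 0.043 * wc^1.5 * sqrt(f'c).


Ec = 0.043 * 2134^1.5 * sqrt(45) / 1000
= 28.44 GPa

28.44


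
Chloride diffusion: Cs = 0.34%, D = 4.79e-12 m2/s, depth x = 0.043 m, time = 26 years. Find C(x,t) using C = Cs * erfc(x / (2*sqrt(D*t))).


t_seconds = 26 * 365.25 * 24 * 3600 = 820497600.0 s
arg = 0.043 / (2 * sqrt(4.79e-12 * 820497600.0))
= 0.343
erfc(0.343) = 0.6277
C = 0.34 * 0.6277 = 0.2134%

0.2134


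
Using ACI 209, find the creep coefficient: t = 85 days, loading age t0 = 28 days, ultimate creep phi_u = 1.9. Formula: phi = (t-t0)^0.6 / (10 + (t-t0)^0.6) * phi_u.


dt = 85 - 28 = 57
phi = 57^0.6 / (10 + 57^0.6) * 1.9
= 1.008

1.008


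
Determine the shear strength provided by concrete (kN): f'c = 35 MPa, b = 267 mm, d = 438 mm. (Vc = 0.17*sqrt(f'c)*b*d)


Vc = 0.17 * sqrt(35) * 267 * 438 / 1000
= 117.62 kN

117.62


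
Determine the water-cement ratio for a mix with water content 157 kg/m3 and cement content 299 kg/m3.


w/c = water / cement
w/c = 157 / 299 = 0.525

0.525


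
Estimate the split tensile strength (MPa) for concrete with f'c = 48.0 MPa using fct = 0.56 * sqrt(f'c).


fct = 0.56 * sqrt(48.0)
= 0.56 * 6.928
= 3.88 MPa

3.88


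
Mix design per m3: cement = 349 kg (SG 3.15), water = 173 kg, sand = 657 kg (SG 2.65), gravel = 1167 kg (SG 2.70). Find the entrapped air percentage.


Vol cement = 349 / (3.15 * 1000) = 0.110794 m3
Vol water = 173 / 1000 = 0.173 m3
Vol sand = 657 / (2.65 * 1000) = 0.247925 m3
Vol gravel = 1167 / (2.70 * 1000) = 0.432222 m3
Total solid + water volume = 0.96394 m3
Air = (1 - 0.96394) * 100 = 3.61%

3.61


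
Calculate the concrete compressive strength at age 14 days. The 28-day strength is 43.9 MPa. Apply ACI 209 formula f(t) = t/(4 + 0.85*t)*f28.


f(14) = 14 / (4 + 0.85 * 14) * 43.9
= 14 / 15.9 * 43.9
= 38.65 MPa

38.65


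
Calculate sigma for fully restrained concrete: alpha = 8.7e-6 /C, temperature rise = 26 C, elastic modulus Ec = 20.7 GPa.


sigma = alpha * dT * Ec
= 8.7e-6 * 26 * 20.7 * 1000
= 4.682 MPa

4.682


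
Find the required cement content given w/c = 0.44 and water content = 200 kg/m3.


Cement = water / (w/c)
= 200 / 0.44
= 454.5 kg/m3

454.5


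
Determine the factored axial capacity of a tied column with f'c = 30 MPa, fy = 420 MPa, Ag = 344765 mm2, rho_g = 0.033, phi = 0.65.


Ast = rho * Ag = 0.033 * 344765 = 11377.245 mm2
phi*Pn = 0.65 * 0.80 * (0.85 * 30 * (344765 - 11377.245) + 420 * 11377.245) / 1000
= 6905.51 kN

6905.51


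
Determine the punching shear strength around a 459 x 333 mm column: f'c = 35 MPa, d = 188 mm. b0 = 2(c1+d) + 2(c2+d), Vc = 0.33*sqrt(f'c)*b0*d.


b0 = 2*(459 + 188) + 2*(333 + 188) = 2336 mm
Vc = 0.33 * sqrt(35) * 2336 * 188 / 1000
= 857.39 kN

857.39


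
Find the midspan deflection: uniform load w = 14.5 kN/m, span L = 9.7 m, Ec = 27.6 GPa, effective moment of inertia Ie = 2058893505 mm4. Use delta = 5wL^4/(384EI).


Convert: L = 9.7 m = 9700 mm, Ec = 27.6 GPa = 27600 MPa
delta = 5 * 14.5 * 9700^4 / (384 * 27600 * 2058893505)
= 29.41 mm

29.41


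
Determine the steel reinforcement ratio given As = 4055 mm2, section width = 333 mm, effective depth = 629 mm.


rho = As / (b * d)
= 4055 / (333 * 629)
= 0.0194

0.0194


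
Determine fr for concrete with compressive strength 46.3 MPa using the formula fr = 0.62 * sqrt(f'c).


fr = 0.62 * sqrt(46.3)
= 4.219 MPa

4.219


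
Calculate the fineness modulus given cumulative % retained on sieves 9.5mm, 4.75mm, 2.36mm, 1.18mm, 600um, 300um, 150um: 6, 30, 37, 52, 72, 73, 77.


FM = sum(cumulative % retained) / 100
= 347 / 100
= 3.47

3.47


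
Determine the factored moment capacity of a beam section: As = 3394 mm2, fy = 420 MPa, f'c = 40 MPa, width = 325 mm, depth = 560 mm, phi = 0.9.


a = As * fy / (0.85 * f'c * b)
= 3394 * 420 / (0.85 * 40 * 325)
= 129.0027 mm
Mn = As * fy * (d - a/2) / 10^6
= 706.3234 kN-m
phi*Mn = 0.9 * 706.3234 = 635.69 kN-m

635.69


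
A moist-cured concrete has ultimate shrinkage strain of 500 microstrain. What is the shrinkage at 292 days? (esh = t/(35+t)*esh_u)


esh(292) = 292 / (35 + 292) * 500
= 292 / 327 * 500
= 446.5 microstrain

446.5


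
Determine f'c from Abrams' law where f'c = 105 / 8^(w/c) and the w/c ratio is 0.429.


f'c = 105 / 8^0.429
= 105 / 2.44
= 43.03 MPa

43.03


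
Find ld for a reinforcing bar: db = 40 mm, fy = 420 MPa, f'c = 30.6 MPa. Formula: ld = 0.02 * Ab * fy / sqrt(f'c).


Ab = pi * 40^2 / 4 = 1256.637 mm2
ld = 0.02 * 1256.637 * 420 / sqrt(30.6)
= 1908.2 mm

1908.2


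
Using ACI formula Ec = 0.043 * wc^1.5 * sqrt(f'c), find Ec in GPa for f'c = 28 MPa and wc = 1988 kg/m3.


Ec = 0.043 * 1988^1.5 * sqrt(28) / 1000
= 20.17 GPa

20.17


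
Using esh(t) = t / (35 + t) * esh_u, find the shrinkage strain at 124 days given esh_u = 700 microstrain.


esh(124) = 124 / (35 + 124) * 700
= 124 / 159 * 700
= 545.9 microstrain

545.9


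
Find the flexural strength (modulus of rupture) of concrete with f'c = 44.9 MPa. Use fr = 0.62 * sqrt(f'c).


fr = 0.62 * sqrt(44.9)
= 4.154 MPa

4.154


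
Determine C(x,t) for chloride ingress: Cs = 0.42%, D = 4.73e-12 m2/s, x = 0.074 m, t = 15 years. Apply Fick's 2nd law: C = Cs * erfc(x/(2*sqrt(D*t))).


t_seconds = 15 * 365.25 * 24 * 3600 = 473364000.0 s
arg = 0.074 / (2 * sqrt(4.73e-12 * 473364000.0))
= 0.7819
erfc(0.7819) = 0.2688
C = 0.42 * 0.2688 = 0.1129%

0.1129


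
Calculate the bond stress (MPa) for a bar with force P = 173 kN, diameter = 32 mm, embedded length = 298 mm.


u = P / (pi * db * ld)
= 173 * 1000 / (pi * 32 * 298)
= 5.775 MPa

5.775


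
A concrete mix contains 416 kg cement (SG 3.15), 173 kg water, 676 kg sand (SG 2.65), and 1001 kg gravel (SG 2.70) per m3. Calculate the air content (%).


Vol cement = 416 / (3.15 * 1000) = 0.132063 m3
Vol water = 173 / 1000 = 0.173 m3
Vol sand = 676 / (2.65 * 1000) = 0.255094 m3
Vol gravel = 1001 / (2.70 * 1000) = 0.370741 m3
Total solid + water volume = 0.930899 m3
Air = (1 - 0.930899) * 100 = 6.91%

6.91


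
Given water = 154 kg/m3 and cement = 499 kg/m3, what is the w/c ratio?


w/c = water / cement
w/c = 154 / 499 = 0.309

0.309


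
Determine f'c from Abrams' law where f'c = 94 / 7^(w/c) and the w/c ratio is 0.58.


f'c = 94 / 7^0.58
= 94 / 3.091
= 30.41 MPa

30.41


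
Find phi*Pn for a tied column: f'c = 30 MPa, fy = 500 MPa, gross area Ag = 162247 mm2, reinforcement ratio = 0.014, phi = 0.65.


Ast = rho * Ag = 0.014 * 162247 = 2271.458 mm2
phi*Pn = 0.65 * 0.80 * (0.85 * 30 * (162247 - 2271.458) + 500 * 2271.458) / 1000
= 2711.85 kN

2711.85


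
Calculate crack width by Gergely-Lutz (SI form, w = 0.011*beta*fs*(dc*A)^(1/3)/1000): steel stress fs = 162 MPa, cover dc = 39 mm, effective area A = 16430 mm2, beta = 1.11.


w = 0.011 * beta * fs * (dc * A)^(1/3) / 1000
= 0.011 * 1.11 * 162 * (39 * 16430)^(1/3) / 1000
= 0.171 mm

0.171


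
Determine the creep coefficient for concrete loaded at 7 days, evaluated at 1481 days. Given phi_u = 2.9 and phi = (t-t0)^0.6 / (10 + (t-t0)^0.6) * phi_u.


dt = 1481 - 7 = 1474
phi = 1474^0.6 / (10 + 1474^0.6) * 2.9
= 2.576

2.576


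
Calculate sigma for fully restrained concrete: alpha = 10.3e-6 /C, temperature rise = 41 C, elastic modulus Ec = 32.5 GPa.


sigma = alpha * dT * Ec
= 10.3e-6 * 41 * 32.5 * 1000
= 13.725 MPa

13.725
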